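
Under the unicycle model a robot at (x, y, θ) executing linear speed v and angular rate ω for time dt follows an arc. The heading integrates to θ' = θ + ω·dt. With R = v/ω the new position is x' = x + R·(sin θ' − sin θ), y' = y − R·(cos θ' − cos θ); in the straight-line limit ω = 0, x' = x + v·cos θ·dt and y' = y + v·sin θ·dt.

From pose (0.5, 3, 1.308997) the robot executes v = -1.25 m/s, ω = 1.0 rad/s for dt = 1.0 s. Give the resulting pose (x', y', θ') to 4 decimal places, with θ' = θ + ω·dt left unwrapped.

(0.7828, 1.8353, 2.3090)

θ' = 1.3090 + 1.0·1.0 = 2.3090
R = v/ω = -1.25/1.0 = -1.2500
x' = 0.5 + -1.2500·(sin 2.3090 − sin 1.3090) = 0.7828
y' = 3 − -1.2500·(cos 2.3090 − cos 1.3090) = 1.8353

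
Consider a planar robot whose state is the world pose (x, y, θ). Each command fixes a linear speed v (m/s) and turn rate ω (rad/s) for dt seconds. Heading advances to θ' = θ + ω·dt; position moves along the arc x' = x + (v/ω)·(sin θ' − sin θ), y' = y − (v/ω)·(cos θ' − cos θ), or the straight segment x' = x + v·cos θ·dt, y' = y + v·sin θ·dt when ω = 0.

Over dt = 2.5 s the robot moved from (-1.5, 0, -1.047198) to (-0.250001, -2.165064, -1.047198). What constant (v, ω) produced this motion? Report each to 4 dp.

v = 1.0000, ω = 0.0000

Δθ = -1.047198 − -1.047198 = 0.000000
ω = Δθ/dt = 0.000000/2.5 = 0.0000
ω = 0 → v = (Δx·cos θ + Δy·sin θ)/dt = 1.0000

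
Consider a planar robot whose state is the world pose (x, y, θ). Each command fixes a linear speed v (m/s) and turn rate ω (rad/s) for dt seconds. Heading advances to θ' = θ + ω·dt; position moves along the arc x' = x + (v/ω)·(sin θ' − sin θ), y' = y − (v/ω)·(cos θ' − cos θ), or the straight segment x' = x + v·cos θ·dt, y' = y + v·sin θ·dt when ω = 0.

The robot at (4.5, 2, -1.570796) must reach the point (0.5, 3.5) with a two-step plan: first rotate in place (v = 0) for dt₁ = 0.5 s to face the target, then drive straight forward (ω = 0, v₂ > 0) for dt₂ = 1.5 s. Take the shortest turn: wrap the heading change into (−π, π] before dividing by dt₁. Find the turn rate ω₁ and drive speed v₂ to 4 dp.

ω₁ = -3.8591, v₂ = 2.8480

heading to target = atan2(3.5−2, 0.5−4.5) = 2.7828
Δθ = wrap(2.7828 − -1.5708) = -1.9296; ω₁ = Δθ/dt₁ = -3.8591
distance = √((0.5−4.5)² + (3.5−2)²) = 4.2720; v₂ = distance/dt₂ = 2.8480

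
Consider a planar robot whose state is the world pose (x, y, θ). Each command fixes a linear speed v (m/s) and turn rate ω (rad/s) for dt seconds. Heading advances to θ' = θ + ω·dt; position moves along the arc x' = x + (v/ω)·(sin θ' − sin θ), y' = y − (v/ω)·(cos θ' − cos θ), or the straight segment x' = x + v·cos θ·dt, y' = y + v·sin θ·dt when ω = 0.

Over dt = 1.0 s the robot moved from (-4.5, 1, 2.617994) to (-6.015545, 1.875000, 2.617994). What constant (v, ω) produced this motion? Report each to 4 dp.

Δθ = 2.617994 − 2.617994 = 0.000000
ω = Δθ/dt = 0.000000/1.0 = 0.0000
ω = 0 → v = (Δx·cos θ + Δy·sin θ)/dt = 1.7500

v = 1.7500, ω = 0.0000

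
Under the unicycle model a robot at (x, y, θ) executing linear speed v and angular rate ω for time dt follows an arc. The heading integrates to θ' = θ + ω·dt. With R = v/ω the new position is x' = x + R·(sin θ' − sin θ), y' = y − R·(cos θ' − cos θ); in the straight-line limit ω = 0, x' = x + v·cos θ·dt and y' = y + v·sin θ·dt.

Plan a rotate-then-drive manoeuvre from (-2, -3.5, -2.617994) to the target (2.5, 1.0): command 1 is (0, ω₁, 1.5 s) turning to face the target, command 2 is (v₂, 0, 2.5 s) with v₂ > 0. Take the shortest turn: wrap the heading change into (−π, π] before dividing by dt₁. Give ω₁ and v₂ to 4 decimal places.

ω₁ = -1.9199, v₂ = 2.5456

heading to target = atan2(1−-3.5, 2.5−-2) = 0.7854
Δθ = wrap(0.7854 − -2.6180) = -2.8798; ω₁ = Δθ/dt₁ = -1.9199
distance = √((2.5−-2)² + (1−-3.5)²) = 6.3640; v₂ = distance/dt₂ = 2.5456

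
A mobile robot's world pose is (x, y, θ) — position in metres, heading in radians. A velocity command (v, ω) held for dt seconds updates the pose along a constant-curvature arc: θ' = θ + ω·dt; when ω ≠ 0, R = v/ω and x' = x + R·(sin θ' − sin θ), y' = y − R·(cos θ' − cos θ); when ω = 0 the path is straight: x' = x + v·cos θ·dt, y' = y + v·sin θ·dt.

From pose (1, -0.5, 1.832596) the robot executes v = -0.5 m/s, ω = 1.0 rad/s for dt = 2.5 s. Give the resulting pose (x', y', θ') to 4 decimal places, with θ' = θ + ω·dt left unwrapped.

(1.9473, -0.5560, 4.3326)

θ' = 1.8326 + 1.0·2.5 = 4.3326
R = v/ω = -0.5/1.0 = -0.5000
x' = 1 + -0.5000·(sin 4.3326 − sin 1.8326) = 1.9473
y' = -0.5 − -0.5000·(cos 4.3326 − cos 1.8326) = -0.5560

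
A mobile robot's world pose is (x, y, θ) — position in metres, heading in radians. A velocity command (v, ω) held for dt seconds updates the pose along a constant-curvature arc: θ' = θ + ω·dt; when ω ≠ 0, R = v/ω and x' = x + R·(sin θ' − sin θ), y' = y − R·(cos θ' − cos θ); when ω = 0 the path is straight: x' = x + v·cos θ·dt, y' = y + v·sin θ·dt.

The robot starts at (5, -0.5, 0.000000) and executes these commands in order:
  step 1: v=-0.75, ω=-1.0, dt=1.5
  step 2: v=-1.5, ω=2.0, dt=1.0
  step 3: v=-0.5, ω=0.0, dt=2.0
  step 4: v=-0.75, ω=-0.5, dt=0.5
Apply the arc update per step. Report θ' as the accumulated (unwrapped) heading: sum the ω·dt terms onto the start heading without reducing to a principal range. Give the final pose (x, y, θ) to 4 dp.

step 1: θ'=-1.5000 (R=0.7500) → pose (4.2519, 0.1969, -1.5000)
step 2: θ'=0.5000 (R=-0.7500) → pose (3.1442, 0.8021, 0.5000)
step 3: θ'=0.5000 (straight) → pose (2.2666, 0.3227, 0.5000)
step 4: θ'=0.2500 (R=1.5000) → pose (1.9186, 0.1857, 0.2500)

(1.9186, 0.1857, 0.2500)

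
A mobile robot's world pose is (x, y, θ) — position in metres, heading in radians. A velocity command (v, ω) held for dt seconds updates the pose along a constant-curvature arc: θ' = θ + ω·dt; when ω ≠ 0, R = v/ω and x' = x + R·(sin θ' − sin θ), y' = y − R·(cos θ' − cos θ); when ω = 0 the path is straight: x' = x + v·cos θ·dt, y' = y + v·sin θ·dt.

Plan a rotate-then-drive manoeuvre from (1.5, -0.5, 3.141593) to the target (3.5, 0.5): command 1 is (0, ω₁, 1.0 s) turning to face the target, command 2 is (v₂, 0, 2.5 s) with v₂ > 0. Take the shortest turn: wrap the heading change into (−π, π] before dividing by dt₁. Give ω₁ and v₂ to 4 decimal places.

heading to target = atan2(0.5−-0.5, 3.5−1.5) = 0.4636
Δθ = wrap(0.4636 − 3.1416) = -2.6779; ω₁ = Δθ/dt₁ = -2.6779
distance = √((3.5−1.5)² + (0.5−-0.5)²) = 2.2361; v₂ = distance/dt₂ = 0.8944

ω₁ = -2.6779, v₂ = 0.8944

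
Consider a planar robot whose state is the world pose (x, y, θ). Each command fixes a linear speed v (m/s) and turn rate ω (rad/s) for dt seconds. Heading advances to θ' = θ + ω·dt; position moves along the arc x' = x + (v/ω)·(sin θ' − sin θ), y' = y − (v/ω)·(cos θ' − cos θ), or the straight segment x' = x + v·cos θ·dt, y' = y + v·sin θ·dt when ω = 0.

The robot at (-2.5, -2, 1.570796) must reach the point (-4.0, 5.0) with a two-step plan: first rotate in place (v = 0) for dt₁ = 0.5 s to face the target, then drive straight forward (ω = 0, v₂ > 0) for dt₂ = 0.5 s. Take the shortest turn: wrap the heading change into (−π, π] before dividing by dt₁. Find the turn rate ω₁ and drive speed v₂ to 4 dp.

ω₁ = 0.4222, v₂ = 14.3178

heading to target = atan2(5−-2, -4−-2.5) = 1.7819
Δθ = wrap(1.7819 − 1.5708) = 0.2111; ω₁ = Δθ/dt₁ = 0.4222
distance = √((-4−-2.5)² + (5−-2)²) = 7.1589; v₂ = distance/dt₂ = 14.3178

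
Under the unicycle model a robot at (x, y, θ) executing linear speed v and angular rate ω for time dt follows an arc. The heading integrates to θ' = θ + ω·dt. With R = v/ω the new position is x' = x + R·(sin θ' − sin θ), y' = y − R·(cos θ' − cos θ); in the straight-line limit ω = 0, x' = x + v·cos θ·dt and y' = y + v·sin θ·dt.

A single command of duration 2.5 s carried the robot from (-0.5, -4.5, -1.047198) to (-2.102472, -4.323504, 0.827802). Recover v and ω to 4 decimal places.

Δθ = 0.827802 − -1.047198 = 1.875000
ω = Δθ/dt = 1.875000/2.5 = 0.7500
R = Δx/(sin θ' − sin θ) = -1.0000
v = R·ω = -1.0000·0.7500 = -0.7500

v = -0.7500, ω = 0.7500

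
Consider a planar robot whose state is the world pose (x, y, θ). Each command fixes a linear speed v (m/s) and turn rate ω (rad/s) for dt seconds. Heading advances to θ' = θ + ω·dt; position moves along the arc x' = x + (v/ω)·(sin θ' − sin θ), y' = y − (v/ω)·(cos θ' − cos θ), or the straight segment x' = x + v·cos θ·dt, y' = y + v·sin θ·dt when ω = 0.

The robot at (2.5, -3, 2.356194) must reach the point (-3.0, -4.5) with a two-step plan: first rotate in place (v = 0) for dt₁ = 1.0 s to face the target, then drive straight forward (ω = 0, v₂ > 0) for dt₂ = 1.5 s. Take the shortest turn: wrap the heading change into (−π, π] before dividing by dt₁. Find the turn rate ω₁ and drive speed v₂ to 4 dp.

ω₁ = 1.0517, v₂ = 3.8006

heading to target = atan2(-4.5−-3, -3−2.5) = -2.8753
Δθ = wrap(-2.8753 − 2.3562) = 1.0517; ω₁ = Δθ/dt₁ = 1.0517
distance = √((-3−2.5)² + (-4.5−-3)²) = 5.7009; v₂ = distance/dt₂ = 3.8006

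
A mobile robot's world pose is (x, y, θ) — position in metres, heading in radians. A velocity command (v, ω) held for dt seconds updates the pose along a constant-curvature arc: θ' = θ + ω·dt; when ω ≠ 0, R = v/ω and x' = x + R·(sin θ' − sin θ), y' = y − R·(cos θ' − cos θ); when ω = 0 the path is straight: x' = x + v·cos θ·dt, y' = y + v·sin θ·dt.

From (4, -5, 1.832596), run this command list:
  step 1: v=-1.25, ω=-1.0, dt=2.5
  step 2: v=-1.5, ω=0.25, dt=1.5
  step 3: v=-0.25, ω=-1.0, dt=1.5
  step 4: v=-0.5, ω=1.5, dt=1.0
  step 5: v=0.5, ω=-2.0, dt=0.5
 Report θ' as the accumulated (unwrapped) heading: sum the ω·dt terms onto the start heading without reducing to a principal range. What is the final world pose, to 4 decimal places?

(-0.1979, -4.7565, -1.2924)

step 1: θ'=-0.6674 (R=1.2500) → pose (2.0189, -6.3053, -0.6674)
step 2: θ'=-0.2924 (R=-6.0000) → pose (0.0347, -5.2726, -0.2924)
step 3: θ'=-1.7924 (R=0.2500) → pose (-0.1371, -4.9782, -1.7924)
step 4: θ'=-0.2924 (R=-0.3333) → pose (-0.3662, -4.5858, -0.2924)
step 5: θ'=-1.2924 (R=-0.2500) → pose (-0.1979, -4.7565, -1.2924)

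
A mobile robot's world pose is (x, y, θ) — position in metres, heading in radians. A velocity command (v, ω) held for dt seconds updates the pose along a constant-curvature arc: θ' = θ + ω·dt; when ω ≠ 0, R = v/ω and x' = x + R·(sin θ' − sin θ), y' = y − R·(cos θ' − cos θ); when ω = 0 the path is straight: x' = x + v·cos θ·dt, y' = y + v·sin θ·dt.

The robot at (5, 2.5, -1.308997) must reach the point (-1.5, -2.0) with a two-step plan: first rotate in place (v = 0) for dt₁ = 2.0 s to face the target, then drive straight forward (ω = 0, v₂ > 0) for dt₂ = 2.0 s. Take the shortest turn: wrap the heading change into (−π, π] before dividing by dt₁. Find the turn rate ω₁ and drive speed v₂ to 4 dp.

heading to target = atan2(-2−2.5, -1.5−5) = -2.5360
Δθ = wrap(-2.5360 − -1.3090) = -1.2271; ω₁ = Δθ/dt₁ = -0.6135
distance = √((-1.5−5)² + (-2−2.5)²) = 7.9057; v₂ = distance/dt₂ = 3.9528

ω₁ = -0.6135, v₂ = 3.9528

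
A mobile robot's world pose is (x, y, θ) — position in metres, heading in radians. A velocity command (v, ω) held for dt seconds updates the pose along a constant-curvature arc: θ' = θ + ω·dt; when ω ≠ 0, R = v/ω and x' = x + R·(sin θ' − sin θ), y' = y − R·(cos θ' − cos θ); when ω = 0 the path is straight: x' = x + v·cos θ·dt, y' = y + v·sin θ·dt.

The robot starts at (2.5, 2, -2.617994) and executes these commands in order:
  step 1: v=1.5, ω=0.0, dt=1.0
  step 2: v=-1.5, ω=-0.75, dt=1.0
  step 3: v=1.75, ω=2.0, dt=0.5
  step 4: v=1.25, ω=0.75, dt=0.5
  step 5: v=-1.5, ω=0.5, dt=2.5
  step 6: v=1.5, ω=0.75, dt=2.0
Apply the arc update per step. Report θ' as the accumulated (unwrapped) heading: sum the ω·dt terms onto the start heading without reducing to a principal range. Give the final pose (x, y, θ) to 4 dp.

(3.5057, 4.1886, 0.7570)

step 1: θ'=-2.6180 (straight) → pose (1.2010, 1.2500, -2.6180)
step 2: θ'=-3.3680 (R=2.0000) → pose (2.6499, 1.4669, -3.3680)
step 3: θ'=-2.3680 (R=0.8750) → pose (1.8421, 1.2402, -2.3680)
step 4: θ'=-1.9930 (R=1.6667) → pose (1.4863, 0.7308, -1.9930)
step 5: θ'=-0.7430 (R=-3.0000) → pose (0.7792, 4.1695, -0.7430)
step 6: θ'=0.7570 (R=2.0000) → pose (3.5057, 4.1886, 0.7570)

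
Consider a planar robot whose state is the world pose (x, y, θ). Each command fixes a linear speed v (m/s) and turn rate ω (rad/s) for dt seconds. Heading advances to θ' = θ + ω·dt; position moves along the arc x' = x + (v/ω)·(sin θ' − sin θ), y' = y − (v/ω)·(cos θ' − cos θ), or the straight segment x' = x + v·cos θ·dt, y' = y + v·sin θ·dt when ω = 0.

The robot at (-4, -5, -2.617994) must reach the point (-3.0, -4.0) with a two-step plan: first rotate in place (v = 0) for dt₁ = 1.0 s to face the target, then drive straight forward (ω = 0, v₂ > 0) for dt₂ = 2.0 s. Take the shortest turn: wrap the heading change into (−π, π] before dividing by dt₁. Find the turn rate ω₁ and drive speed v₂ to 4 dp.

heading to target = atan2(-4−-5, -3−-4) = 0.7854
Δθ = wrap(0.7854 − -2.6180) = -2.8798; ω₁ = Δθ/dt₁ = -2.8798
distance = √((-3−-4)² + (-4−-5)²) = 1.4142; v₂ = distance/dt₂ = 0.7071

ω₁ = -2.8798, v₂ = 0.7071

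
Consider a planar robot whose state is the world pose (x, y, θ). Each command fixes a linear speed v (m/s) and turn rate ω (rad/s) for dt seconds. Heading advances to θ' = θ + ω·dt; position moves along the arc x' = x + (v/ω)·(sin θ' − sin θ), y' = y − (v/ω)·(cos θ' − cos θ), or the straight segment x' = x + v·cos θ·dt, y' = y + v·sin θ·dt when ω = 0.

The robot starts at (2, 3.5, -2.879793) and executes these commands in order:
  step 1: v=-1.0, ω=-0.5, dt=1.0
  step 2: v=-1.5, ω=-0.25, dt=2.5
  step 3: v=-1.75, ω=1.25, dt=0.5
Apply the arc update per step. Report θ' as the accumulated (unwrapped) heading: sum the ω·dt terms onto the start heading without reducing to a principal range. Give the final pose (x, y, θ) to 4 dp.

step 1: θ'=-3.3798 (R=2.0000) → pose (2.9895, 3.5117, -3.3798)
step 2: θ'=-4.0048 (R=6.0000) → pose (6.1334, 1.5811, -4.0048)
step 3: θ'=-3.3798 (R=-1.4000) → pose (6.8669, 1.1307, -3.3798)

(6.8669, 1.1307, -3.3798)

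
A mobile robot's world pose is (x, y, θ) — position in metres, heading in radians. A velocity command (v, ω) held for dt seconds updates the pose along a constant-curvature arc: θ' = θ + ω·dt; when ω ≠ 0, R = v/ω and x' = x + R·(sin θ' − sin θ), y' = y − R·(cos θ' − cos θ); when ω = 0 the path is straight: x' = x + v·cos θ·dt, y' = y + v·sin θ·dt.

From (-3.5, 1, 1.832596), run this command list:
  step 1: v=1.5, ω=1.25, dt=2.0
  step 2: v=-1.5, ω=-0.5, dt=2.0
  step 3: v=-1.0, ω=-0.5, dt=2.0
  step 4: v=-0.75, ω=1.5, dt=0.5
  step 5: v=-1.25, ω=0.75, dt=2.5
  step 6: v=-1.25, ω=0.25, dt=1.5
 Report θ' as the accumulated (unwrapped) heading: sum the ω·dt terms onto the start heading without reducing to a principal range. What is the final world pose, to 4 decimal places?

step 1: θ'=4.3326 (R=1.2000) → pose (-5.7736, 1.1343, 4.3326)
step 2: θ'=3.3326 (R=3.0000) → pose (-3.5569, 2.9675, 3.3326)
step 3: θ'=2.3326 (R=2.0000) → pose (-1.7300, 2.3844, 2.3326)
step 4: θ'=3.0826 (R=-0.5000) → pose (-1.3977, 2.2304, 3.0826)
step 5: θ'=4.9576 (R=-1.6667) → pose (0.3174, 4.2987, 4.9576)
step 6: θ'=5.3326 (R=-5.0000) → pose (-0.4643, 5.9909, 5.3326)

(-0.4643, 5.9909, 5.3326)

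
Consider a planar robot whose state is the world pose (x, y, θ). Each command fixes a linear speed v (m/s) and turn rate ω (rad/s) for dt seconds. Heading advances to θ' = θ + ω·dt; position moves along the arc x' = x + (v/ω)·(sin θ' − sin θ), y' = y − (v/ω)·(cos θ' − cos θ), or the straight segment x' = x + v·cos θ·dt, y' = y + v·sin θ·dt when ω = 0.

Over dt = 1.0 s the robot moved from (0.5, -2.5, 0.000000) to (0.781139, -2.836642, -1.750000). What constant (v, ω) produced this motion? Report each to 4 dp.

Δθ = -1.750000 − 0.000000 = -1.750000
ω = Δθ/dt = -1.750000/1.0 = -1.7500
R = −Δy/(cos θ' − cos θ) = -0.2857
v = R·ω = -0.2857·-1.7500 = 0.5000

v = 0.5000, ω = -1.7500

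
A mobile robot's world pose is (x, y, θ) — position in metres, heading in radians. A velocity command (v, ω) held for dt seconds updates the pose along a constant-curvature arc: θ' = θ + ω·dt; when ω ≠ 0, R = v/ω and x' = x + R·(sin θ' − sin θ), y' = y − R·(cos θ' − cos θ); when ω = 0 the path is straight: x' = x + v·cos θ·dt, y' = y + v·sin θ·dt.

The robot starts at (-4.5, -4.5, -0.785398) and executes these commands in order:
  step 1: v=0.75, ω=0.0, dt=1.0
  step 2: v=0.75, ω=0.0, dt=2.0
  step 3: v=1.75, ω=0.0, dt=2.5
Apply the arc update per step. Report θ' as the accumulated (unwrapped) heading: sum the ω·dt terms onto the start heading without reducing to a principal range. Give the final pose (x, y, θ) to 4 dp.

(0.1846, -9.1846, -0.7854)

step 1: θ'=-0.7854 (straight) → pose (-3.9697, -5.0303, -0.7854)
step 2: θ'=-0.7854 (straight) → pose (-2.9090, -6.0910, -0.7854)
step 3: θ'=-0.7854 (straight) → pose (0.1846, -9.1846, -0.7854)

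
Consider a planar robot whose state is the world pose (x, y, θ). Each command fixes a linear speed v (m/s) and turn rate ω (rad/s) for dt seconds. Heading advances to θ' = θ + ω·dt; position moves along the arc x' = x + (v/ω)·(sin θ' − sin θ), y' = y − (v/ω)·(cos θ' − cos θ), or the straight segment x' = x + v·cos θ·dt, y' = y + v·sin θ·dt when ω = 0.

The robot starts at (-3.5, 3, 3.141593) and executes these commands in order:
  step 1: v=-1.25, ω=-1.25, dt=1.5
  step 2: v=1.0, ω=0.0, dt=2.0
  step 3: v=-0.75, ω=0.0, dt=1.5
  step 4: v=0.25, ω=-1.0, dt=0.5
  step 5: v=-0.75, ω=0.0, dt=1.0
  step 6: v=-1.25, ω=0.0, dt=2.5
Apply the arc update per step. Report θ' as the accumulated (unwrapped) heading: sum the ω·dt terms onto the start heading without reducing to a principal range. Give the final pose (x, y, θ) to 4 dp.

(-5.0098, -0.0476, 0.7666)

step 1: θ'=1.2666 (R=1.0000) → pose (-2.5459, 1.7005, 1.2666)
step 2: θ'=1.2666 (straight) → pose (-1.9468, 3.6086, 1.2666)
step 3: θ'=1.2666 (straight) → pose (-2.2838, 2.5353, 1.2666)
step 4: θ'=0.7666 (R=-0.2500) → pose (-2.2187, 2.6405, 0.7666)
step 5: θ'=0.7666 (straight) → pose (-2.7589, 2.1202, 0.7666)
step 6: θ'=0.7666 (straight) → pose (-5.0098, -0.0476, 0.7666)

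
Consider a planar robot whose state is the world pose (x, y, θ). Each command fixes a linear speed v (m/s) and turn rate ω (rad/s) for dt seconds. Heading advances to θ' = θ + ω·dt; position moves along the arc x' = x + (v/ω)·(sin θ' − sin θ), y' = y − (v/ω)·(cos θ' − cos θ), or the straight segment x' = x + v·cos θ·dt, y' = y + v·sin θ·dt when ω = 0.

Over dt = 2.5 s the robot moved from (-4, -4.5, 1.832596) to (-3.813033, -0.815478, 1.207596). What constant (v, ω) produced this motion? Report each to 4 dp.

Δθ = 1.207596 − 1.832596 = -0.625000
ω = Δθ/dt = -0.625000/2.5 = -0.2500
R = −Δy/(cos θ' − cos θ) = -6.0000
v = R·ω = -6.0000·-0.2500 = 1.5000

v = 1.5000, ω = -0.2500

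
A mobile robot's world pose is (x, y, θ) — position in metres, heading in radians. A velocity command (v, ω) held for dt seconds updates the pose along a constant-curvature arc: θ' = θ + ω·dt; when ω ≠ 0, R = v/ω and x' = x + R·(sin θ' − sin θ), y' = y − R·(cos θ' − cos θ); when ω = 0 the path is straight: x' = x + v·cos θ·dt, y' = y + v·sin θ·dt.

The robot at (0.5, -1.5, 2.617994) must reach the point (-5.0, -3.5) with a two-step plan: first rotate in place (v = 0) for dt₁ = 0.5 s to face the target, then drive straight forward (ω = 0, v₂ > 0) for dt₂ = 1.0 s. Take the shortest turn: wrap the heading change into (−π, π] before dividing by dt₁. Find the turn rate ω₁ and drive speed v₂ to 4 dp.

heading to target = atan2(-3.5−-1.5, -5−0.5) = -2.7928
Δθ = wrap(-2.7928 − 2.6180) = 0.8724; ω₁ = Δθ/dt₁ = 1.7447
distance = √((-5−0.5)² + (-3.5−-1.5)²) = 5.8523; v₂ = distance/dt₂ = 5.8523

ω₁ = 1.7447, v₂ = 5.8523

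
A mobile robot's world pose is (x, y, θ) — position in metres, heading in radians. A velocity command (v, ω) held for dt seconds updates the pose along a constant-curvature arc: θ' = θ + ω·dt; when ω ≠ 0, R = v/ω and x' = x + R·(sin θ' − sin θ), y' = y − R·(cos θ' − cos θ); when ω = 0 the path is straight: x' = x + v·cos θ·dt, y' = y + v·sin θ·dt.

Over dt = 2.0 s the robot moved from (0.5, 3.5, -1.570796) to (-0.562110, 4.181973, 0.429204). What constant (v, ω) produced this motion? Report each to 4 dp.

Δθ = 0.429204 − -1.570796 = 2.000000
ω = Δθ/dt = 2.000000/2.0 = 1.0000
R = Δx/(sin θ' − sin θ) = -0.7500
v = R·ω = -0.7500·1.0000 = -0.7500

v = -0.7500, ω = 1.0000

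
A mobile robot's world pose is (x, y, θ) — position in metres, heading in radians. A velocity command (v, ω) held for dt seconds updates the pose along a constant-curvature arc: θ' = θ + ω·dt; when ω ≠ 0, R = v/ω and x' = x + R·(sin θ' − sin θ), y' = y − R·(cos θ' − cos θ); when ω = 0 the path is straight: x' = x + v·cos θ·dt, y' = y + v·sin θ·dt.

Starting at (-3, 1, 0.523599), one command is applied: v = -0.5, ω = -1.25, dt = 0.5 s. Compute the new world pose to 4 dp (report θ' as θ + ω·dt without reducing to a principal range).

(-3.2405, 0.9485, -0.1014)

θ' = 0.5236 + -1.25·0.5 = -0.1014
R = v/ω = -0.5/-1.25 = 0.4000
x' = -3 + 0.4000·(sin -0.1014 − sin 0.5236) = -3.2405
y' = 1 − 0.4000·(cos -0.1014 − cos 0.5236) = 0.9485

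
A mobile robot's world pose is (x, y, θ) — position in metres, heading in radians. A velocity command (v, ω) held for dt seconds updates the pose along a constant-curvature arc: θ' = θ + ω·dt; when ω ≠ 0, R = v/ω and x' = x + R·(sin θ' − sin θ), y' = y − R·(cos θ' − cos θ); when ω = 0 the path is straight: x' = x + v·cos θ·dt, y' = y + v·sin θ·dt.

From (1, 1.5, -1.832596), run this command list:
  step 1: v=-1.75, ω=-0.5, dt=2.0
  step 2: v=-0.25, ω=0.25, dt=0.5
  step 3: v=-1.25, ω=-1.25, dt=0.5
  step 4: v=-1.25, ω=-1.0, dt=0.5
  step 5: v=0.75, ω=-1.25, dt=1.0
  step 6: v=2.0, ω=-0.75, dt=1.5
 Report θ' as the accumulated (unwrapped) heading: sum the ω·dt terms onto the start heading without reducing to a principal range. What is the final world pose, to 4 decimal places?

(6.7101, 6.1579, -6.2076)

step 1: θ'=-2.8326 (R=3.5000) → pose (3.3164, 3.9284, -2.8326)
step 2: θ'=-2.7076 (R=-1.0000) → pose (3.4328, 3.9737, -2.7076)
step 3: θ'=-3.3326 (R=1.0000) → pose (4.0431, 4.0482, -3.3326)
step 4: θ'=-3.8326 (R=1.2500) → pose (4.6025, 3.7842, -3.8326)
step 5: θ'=-5.0826 (R=-0.6000) → pose (4.4255, 4.4637, -5.0826)
step 6: θ'=-6.2076 (R=-2.6667) → pose (6.7101, 6.1579, -6.2076)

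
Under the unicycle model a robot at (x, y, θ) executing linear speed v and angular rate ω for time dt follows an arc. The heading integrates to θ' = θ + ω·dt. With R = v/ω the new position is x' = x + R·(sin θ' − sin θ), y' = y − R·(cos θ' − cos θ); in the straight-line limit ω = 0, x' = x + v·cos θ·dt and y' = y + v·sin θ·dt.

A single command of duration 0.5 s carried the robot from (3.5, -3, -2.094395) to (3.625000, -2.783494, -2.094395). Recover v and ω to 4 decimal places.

Δθ = -2.094395 − -2.094395 = 0.000000
ω = Δθ/dt = 0.000000/0.5 = 0.0000
ω = 0 → v = (Δx·cos θ + Δy·sin θ)/dt = -0.5000

v = -0.5000, ω = 0.0000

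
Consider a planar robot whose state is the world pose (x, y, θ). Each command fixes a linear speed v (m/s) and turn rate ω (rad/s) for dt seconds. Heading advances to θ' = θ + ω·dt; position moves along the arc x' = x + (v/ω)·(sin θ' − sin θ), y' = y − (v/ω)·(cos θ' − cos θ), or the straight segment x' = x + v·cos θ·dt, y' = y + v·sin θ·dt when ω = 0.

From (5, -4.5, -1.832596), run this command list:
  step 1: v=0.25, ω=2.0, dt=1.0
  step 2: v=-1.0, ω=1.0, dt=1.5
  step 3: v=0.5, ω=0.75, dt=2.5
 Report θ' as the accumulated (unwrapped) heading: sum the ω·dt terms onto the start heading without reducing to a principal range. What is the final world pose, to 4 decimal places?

step 1: θ'=0.1674 (R=0.1250) → pose (5.1416, -4.6556, 0.1674)
step 2: θ'=1.6674 (R=-1.0000) → pose (4.3129, -5.7381, 1.6674)
step 3: θ'=3.5424 (R=0.6667) → pose (3.3892, -5.1886, 3.5424)

(3.3892, -5.1886, 3.5424)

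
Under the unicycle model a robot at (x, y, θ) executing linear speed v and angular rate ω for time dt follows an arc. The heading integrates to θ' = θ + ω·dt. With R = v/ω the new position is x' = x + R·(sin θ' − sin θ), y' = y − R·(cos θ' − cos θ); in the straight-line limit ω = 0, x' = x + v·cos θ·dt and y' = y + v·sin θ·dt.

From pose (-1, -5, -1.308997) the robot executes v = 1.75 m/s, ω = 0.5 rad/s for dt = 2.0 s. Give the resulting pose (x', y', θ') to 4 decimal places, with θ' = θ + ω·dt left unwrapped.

θ' = -1.3090 + 0.5·2.0 = -0.3090
R = v/ω = 1.75/0.5 = 3.5000
x' = -1 + 3.5000·(sin -0.3090 − sin -1.3090) = 1.3164
y' = -5 − 3.5000·(cos -0.3090 − cos -1.3090) = -7.4284

(1.3164, -7.4284, -0.3090)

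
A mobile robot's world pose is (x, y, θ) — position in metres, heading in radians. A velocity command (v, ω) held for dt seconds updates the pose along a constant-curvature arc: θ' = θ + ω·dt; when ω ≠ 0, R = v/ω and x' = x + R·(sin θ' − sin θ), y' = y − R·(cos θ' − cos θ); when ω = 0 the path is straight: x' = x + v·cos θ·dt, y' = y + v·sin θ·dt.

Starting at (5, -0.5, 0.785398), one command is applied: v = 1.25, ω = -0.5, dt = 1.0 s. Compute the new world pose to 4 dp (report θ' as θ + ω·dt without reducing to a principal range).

θ' = 0.7854 + -0.5·1.0 = 0.2854
R = v/ω = 1.25/-0.5 = -2.5000
x' = 5 + -2.5000·(sin 0.2854 − sin 0.7854) = 6.0639
y' = -0.5 − -2.5000·(cos 0.2854 − cos 0.7854) = 0.1311

(6.0639, 0.1311, 0.2854)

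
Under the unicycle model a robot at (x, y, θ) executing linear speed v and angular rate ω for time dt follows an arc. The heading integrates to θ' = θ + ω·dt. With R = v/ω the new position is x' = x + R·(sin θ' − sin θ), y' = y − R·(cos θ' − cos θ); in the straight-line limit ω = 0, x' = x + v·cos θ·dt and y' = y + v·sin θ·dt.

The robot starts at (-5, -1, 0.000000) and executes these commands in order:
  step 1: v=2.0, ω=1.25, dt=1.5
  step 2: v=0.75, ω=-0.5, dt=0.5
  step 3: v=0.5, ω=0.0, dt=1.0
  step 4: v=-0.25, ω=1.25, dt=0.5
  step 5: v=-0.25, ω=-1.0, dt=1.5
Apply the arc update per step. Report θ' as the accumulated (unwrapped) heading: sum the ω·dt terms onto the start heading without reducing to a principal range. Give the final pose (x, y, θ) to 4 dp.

(-3.5472, 1.4918, 0.7500)

step 1: θ'=1.8750 (R=1.6000) → pose (-3.4735, 1.0793, 1.8750)
step 2: θ'=1.6250 (R=-1.5000) → pose (-3.5401, 1.4473, 1.6250)
step 3: θ'=1.6250 (straight) → pose (-3.5672, 1.9466, 1.6250)
step 4: θ'=2.2500 (R=-0.2000) → pose (-3.5231, 1.8318, 2.2500)
step 5: θ'=0.7500 (R=0.2500) → pose (-3.5472, 1.4918, 0.7500)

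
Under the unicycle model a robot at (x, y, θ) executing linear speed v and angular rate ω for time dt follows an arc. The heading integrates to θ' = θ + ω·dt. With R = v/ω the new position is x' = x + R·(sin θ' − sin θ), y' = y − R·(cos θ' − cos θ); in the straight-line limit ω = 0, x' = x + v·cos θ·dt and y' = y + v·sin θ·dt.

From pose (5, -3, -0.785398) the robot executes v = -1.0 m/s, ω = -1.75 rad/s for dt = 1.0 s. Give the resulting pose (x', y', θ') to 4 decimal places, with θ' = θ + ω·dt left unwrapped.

(5.0785, -2.1263, -2.5354)

θ' = -0.7854 + -1.75·1.0 = -2.5354
R = v/ω = -1.0/-1.75 = 0.5714
x' = 5 + 0.5714·(sin -2.5354 − sin -0.7854) = 5.0785
y' = -3 − 0.5714·(cos -2.5354 − cos -0.7854) = -2.1263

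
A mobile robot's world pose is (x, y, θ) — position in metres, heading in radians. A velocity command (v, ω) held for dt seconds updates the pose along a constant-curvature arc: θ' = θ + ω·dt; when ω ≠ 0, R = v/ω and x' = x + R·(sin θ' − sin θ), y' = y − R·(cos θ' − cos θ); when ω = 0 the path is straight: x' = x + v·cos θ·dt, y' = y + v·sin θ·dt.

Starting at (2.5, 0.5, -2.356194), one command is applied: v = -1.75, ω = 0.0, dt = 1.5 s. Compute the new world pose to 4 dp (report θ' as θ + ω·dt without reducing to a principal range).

(4.3562, 2.3562, -2.3562)

θ' = -2.3562 + 0.0·1.5 = -2.3562
ω = 0 → straight: x' = 2.5 + -1.75·cos(-2.3562)·1.5 = 4.3562
y' = 0.5 + -1.75·sin(-2.3562)·1.5 = 2.3562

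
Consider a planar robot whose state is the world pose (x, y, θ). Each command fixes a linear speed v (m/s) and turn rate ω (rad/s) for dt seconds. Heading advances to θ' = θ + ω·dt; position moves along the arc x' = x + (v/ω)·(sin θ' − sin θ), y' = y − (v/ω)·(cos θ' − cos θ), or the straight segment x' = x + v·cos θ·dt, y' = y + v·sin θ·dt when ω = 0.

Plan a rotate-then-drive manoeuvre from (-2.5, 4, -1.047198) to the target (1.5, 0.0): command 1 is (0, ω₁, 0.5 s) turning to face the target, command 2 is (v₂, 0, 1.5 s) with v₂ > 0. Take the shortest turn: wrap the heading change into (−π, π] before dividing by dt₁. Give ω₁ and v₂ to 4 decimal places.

heading to target = atan2(0−4, 1.5−-2.5) = -0.7854
Δθ = wrap(-0.7854 − -1.0472) = 0.2618; ω₁ = Δθ/dt₁ = 0.5236
distance = √((1.5−-2.5)² + (0−4)²) = 5.6569; v₂ = distance/dt₂ = 3.7712

ω₁ = 0.5236, v₂ = 3.7712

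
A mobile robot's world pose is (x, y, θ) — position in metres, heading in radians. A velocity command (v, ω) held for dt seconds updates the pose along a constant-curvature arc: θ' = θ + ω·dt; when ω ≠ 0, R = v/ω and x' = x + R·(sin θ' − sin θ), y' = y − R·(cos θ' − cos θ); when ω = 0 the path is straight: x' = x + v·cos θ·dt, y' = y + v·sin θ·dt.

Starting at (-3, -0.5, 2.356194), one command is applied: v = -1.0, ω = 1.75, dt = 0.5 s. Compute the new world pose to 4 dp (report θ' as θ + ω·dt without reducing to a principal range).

(-2.5448, -0.6651, 3.2312)

θ' = 2.3562 + 1.75·0.5 = 3.2312
R = v/ω = -1.0/1.75 = -0.5714
x' = -3 + -0.5714·(sin 3.2312 − sin 2.3562) = -2.5448
y' = -0.5 − -0.5714·(cos 3.2312 − cos 2.3562) = -0.6651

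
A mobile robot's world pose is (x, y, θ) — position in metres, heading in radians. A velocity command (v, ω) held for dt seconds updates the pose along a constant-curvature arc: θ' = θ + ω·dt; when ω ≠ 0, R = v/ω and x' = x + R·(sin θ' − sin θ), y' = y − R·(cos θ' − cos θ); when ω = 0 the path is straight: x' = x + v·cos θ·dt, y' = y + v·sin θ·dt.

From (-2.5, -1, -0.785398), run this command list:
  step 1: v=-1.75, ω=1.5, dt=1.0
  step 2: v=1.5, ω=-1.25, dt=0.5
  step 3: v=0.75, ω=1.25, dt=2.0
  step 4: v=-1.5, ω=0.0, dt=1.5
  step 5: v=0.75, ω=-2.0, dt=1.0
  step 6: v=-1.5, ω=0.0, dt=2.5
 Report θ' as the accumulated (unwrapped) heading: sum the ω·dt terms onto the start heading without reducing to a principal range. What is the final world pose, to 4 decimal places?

step 1: θ'=0.7146 (R=-1.1667) → pose (-4.0895, -0.9437, 0.7146)
step 2: θ'=0.0896 (R=-1.2000) → pose (-3.4105, -0.6550, 0.0896)
step 3: θ'=2.5896 (R=0.6000) → pose (-3.1496, 0.4535, 2.5896)
step 4: θ'=2.5896 (straight) → pose (-1.2337, -0.7263, 2.5896)
step 5: θ'=0.5896 (R=-0.3750) → pose (-1.2456, -0.0953, 0.5896)
step 6: θ'=0.5896 (straight) → pose (-4.3624, -2.1805, 0.5896)

(-4.3624, -2.1805, 0.5896)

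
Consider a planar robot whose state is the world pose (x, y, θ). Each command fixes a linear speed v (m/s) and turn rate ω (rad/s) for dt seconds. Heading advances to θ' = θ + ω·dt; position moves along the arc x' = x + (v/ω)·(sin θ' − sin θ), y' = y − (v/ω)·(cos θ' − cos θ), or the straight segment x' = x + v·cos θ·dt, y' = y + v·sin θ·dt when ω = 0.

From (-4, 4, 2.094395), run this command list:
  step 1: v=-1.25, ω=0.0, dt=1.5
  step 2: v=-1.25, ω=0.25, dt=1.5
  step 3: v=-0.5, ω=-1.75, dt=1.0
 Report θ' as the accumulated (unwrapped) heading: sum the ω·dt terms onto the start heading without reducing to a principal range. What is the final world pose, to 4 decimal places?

step 1: θ'=2.0944 (straight) → pose (-3.0625, 2.3762, 2.0944)
step 2: θ'=2.4694 (R=-5.0000) → pose (-1.8459, 0.9639, 2.4694)
step 3: θ'=0.7194 (R=0.2857) → pose (-1.8356, 0.5255, 0.7194)

(-1.8356, 0.5255, 0.7194)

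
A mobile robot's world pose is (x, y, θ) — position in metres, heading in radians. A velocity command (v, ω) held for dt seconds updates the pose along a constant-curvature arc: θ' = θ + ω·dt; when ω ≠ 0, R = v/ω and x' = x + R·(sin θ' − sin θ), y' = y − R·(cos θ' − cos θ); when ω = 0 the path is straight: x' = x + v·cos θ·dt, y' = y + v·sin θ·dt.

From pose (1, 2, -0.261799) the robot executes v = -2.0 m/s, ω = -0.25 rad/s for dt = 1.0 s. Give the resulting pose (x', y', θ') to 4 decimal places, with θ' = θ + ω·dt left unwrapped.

(-0.8474, 2.7525, -0.5118)

θ' = -0.2618 + -0.25·1.0 = -0.5118
R = v/ω = -2.0/-0.25 = 8.0000
x' = 1 + 8.0000·(sin -0.5118 − sin -0.2618) = -0.8474
y' = 2 − 8.0000·(cos -0.5118 − cos -0.2618) = 2.7525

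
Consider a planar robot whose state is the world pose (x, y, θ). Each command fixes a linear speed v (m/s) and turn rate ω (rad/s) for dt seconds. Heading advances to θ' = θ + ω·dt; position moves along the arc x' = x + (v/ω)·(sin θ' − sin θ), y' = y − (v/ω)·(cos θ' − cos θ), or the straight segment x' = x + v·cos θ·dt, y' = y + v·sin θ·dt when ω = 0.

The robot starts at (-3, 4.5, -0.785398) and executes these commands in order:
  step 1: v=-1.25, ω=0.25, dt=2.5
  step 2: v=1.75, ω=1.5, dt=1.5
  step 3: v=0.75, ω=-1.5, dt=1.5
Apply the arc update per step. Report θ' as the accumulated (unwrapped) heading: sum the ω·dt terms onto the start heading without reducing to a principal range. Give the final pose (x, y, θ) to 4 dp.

(-4.0234, 8.3720, -0.1604)

step 1: θ'=-0.1604 (R=-5.0000) → pose (-5.7370, 5.9003, -0.1604)
step 2: θ'=2.0896 (R=1.1667) → pose (-4.5375, 7.6305, 2.0896)
step 3: θ'=-0.1604 (R=-0.5000) → pose (-4.0234, 8.3720, -0.1604)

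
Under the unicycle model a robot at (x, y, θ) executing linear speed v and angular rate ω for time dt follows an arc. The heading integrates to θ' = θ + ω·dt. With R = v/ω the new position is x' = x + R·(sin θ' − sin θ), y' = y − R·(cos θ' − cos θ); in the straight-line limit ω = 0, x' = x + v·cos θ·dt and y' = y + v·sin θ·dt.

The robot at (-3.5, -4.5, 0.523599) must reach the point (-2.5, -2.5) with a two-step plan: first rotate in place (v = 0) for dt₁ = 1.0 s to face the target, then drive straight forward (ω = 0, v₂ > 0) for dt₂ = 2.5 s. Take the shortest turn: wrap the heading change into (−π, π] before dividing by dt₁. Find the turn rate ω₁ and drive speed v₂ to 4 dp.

ω₁ = 0.5835, v₂ = 0.8944

heading to target = atan2(-2.5−-4.5, -2.5−-3.5) = 1.1071
Δθ = wrap(1.1071 − 0.5236) = 0.5835; ω₁ = Δθ/dt₁ = 0.5835
distance = √((-2.5−-3.5)² + (-2.5−-4.5)²) = 2.2361; v₂ = distance/dt₂ = 0.8944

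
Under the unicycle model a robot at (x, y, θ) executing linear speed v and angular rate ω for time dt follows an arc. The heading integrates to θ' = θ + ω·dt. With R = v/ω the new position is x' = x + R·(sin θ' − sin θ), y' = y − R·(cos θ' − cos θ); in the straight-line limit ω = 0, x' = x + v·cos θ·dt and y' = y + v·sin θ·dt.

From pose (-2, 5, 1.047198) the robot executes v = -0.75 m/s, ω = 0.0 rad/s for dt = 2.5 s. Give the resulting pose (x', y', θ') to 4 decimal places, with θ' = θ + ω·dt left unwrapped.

θ' = 1.0472 + 0.0·2.5 = 1.0472
ω = 0 → straight: x' = -2 + -0.75·cos(1.0472)·2.5 = -2.9375
y' = 5 + -0.75·sin(1.0472)·2.5 = 3.3762

(-2.9375, 3.3762, 1.0472)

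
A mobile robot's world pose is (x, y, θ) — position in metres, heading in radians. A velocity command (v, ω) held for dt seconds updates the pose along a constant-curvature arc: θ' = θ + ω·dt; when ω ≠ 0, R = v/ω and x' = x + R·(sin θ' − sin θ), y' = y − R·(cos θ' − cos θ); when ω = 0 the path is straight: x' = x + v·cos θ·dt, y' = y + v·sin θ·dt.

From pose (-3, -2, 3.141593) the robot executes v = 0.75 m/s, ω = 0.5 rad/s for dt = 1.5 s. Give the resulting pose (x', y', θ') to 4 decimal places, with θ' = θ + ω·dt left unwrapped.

θ' = 3.1416 + 0.5·1.5 = 3.8916
R = v/ω = 0.75/0.5 = 1.5000
x' = -3 + 1.5000·(sin 3.8916 − sin 3.1416) = -4.0225
y' = -2 − 1.5000·(cos 3.8916 − cos 3.1416) = -2.4025

(-4.0225, -2.4025, 3.8916)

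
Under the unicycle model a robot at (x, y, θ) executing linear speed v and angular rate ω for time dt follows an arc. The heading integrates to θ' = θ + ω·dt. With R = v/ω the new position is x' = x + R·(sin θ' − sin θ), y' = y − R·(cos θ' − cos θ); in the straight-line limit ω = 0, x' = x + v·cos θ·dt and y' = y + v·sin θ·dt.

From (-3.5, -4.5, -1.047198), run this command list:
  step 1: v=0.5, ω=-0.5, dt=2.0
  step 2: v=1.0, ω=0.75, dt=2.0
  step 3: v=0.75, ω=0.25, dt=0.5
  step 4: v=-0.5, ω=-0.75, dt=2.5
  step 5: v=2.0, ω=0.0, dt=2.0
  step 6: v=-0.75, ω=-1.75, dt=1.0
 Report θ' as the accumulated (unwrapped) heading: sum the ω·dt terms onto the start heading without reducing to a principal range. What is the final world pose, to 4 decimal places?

step 1: θ'=-2.0472 (R=-1.0000) → pose (-3.4774, -5.4586, -2.0472)
step 2: θ'=-0.5472 (R=1.3333) → pose (-2.9862, -7.2087, -0.5472)
step 3: θ'=-0.4222 (R=3.0000) → pose (-2.6546, -7.3833, -0.4222)
step 4: θ'=-2.2972 (R=0.6667) → pose (-2.8798, -6.3324, -2.2972)
step 5: θ'=-2.2972 (straight) → pose (-5.5366, -9.3227, -2.2972)
step 6: θ'=-4.0472 (R=0.4286) → pose (-4.8790, -9.3428, -4.0472)

(-4.8790, -9.3428, -4.0472)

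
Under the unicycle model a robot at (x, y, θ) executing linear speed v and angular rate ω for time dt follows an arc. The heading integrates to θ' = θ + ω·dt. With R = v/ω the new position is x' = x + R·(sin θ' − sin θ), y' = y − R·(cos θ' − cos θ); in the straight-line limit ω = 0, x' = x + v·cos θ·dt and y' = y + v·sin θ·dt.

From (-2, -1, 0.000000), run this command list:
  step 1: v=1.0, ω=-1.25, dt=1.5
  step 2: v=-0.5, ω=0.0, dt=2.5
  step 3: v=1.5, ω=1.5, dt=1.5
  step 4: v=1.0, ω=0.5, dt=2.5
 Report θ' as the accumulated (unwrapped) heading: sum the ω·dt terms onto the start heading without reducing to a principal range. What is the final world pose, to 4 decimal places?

step 1: θ'=-1.8750 (R=-0.8000) → pose (-1.2367, -2.0396, -1.8750)
step 2: θ'=-1.8750 (straight) → pose (-0.8623, -0.8470, -1.8750)
step 3: θ'=0.3750 (R=1.0000) → pose (0.4580, -2.0771, 0.3750)
step 4: θ'=1.6250 (R=2.0000) → pose (1.7226, -0.1077, 1.6250)

(1.7226, -0.1077, 1.6250)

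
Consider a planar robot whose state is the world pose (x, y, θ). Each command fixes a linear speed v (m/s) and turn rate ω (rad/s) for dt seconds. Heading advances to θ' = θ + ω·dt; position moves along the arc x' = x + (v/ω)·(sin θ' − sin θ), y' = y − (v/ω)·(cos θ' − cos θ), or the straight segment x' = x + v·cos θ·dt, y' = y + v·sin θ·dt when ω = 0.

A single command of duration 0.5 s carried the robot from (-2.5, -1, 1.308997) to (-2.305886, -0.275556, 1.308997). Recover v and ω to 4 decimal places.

v = 1.5000, ω = 0.0000

Δθ = 1.308997 − 1.308997 = 0.000000
ω = Δθ/dt = 0.000000/0.5 = 0.0000
ω = 0 → v = (Δx·cos θ + Δy·sin θ)/dt = 1.5000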